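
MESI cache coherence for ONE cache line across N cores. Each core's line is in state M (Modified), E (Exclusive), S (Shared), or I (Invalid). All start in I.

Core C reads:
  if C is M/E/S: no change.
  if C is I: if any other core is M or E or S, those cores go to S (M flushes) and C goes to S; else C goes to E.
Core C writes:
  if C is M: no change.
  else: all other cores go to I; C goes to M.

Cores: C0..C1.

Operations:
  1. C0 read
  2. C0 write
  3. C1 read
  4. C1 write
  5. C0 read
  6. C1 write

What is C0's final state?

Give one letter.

Op 1: C0 read [C0 read from I: no other sharers -> C0=E (exclusive)] -> [E,I]
Op 2: C0 write [C0 write: invalidate none -> C0=M] -> [M,I]
Op 3: C1 read [C1 read from I: others=['C0=M'] -> C1=S, others downsized to S] -> [S,S]
Op 4: C1 write [C1 write: invalidate ['C0=S'] -> C1=M] -> [I,M]
Op 5: C0 read [C0 read from I: others=['C1=M'] -> C0=S, others downsized to S] -> [S,S]
Op 6: C1 write [C1 write: invalidate ['C0=S'] -> C1=M] -> [I,M]

Answer: I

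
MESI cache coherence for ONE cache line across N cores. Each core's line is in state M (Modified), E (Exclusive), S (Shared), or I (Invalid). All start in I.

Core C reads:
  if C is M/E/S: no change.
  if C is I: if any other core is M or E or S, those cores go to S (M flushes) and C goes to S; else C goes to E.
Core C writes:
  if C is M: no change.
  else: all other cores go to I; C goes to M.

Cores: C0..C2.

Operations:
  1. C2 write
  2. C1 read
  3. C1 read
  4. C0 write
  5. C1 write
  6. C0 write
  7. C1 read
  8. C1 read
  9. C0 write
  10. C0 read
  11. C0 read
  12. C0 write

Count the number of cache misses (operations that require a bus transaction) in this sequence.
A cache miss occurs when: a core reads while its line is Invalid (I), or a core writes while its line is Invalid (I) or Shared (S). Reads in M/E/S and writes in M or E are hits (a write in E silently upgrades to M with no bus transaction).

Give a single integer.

Answer: 7

Derivation:
Op 1: C2 write [C2 write: invalidate none -> C2=M] -> [I,I,M] [MISS #1: write from I]
Op 2: C1 read [C1 read from I: others=['C2=M'] -> C1=S, others downsized to S] -> [I,S,S] [MISS #2: read from I]
Op 3: C1 read [C1 read: already in S, no change] -> [I,S,S] [hit: read from S]
Op 4: C0 write [C0 write: invalidate ['C1=S', 'C2=S'] -> C0=M] -> [M,I,I] [MISS #3: write from I]
Op 5: C1 write [C1 write: invalidate ['C0=M'] -> C1=M] -> [I,M,I] [MISS #4: write from I]
Op 6: C0 write [C0 write: invalidate ['C1=M'] -> C0=M] -> [M,I,I] [MISS #5: write from I]
Op 7: C1 read [C1 read from I: others=['C0=M'] -> C1=S, others downsized to S] -> [S,S,I] [MISS #6: read from I]
Op 8: C1 read [C1 read: already in S, no change] -> [S,S,I] [hit: read from S]
Op 9: C0 write [C0 write: invalidate ['C1=S'] -> C0=M] -> [M,I,I] [MISS #7: write from S]
Op 10: C0 read [C0 read: already in M, no change] -> [M,I,I] [hit: read from M]
Op 11: C0 read [C0 read: already in M, no change] -> [M,I,I] [hit: read from M]
Op 12: C0 write [C0 write: already M (modified), no change] -> [M,I,I] [hit: write from M]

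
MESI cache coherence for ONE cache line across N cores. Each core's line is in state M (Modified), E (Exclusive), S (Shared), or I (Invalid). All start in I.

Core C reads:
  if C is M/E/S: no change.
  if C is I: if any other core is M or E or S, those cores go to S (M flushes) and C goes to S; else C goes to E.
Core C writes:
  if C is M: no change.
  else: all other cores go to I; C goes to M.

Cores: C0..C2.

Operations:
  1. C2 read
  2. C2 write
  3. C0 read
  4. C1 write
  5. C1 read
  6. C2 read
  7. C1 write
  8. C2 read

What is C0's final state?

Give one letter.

Op 1: C2 read [C2 read from I: no other sharers -> C2=E (exclusive)] -> [I,I,E]
Op 2: C2 write [C2 write: invalidate none -> C2=M] -> [I,I,M]
Op 3: C0 read [C0 read from I: others=['C2=M'] -> C0=S, others downsized to S] -> [S,I,S]
Op 4: C1 write [C1 write: invalidate ['C0=S', 'C2=S'] -> C1=M] -> [I,M,I]
Op 5: C1 read [C1 read: already in M, no change] -> [I,M,I]
Op 6: C2 read [C2 read from I: others=['C1=M'] -> C2=S, others downsized to S] -> [I,S,S]
Op 7: C1 write [C1 write: invalidate ['C2=S'] -> C1=M] -> [I,M,I]
Op 8: C2 read [C2 read from I: others=['C1=M'] -> C2=S, others downsized to S] -> [I,S,S]

Answer: I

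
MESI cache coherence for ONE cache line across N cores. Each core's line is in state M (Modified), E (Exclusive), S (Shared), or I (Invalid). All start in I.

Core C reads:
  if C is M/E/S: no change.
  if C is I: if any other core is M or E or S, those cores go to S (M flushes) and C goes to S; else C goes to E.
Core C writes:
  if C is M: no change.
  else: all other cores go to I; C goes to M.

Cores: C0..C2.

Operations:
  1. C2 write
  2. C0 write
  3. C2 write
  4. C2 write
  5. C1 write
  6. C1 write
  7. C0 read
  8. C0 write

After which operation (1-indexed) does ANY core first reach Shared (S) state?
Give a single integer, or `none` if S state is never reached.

Op 1: C2 write [C2 write: invalidate none -> C2=M] -> [I,I,M]
Op 2: C0 write [C0 write: invalidate ['C2=M'] -> C0=M] -> [M,I,I]
Op 3: C2 write [C2 write: invalidate ['C0=M'] -> C2=M] -> [I,I,M]
Op 4: C2 write [C2 write: already M (modified), no change] -> [I,I,M]
Op 5: C1 write [C1 write: invalidate ['C2=M'] -> C1=M] -> [I,M,I]
Op 6: C1 write [C1 write: already M (modified), no change] -> [I,M,I]
Op 7: C0 read [C0 read from I: others=['C1=M'] -> C0=S, others downsized to S] -> [S,S,I]
  -> First S state at op 7; remaining ops need not be traced.

Answer: 7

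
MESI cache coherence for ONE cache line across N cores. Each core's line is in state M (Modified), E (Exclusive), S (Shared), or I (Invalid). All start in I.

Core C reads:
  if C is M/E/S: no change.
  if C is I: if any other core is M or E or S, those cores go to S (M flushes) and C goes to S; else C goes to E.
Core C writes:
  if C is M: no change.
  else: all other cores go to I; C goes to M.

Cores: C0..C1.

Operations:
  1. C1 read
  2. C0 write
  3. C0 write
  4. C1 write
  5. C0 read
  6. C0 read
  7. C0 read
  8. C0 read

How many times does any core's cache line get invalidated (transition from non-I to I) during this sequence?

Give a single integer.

Op 1: C1 read [C1 read from I: no other sharers -> C1=E (exclusive)] -> [I,E] (invalidations this op: 0; running total: 0)
Op 2: C0 write [C0 write: invalidate ['C1=E'] -> C0=M] -> [M,I] (invalidations this op: 1; running total: 1)
Op 3: C0 write [C0 write: already M (modified), no change] -> [M,I] (invalidations this op: 0; running total: 1)
Op 4: C1 write [C1 write: invalidate ['C0=M'] -> C1=M] -> [I,M] (invalidations this op: 1; running total: 2)
Op 5: C0 read [C0 read from I: others=['C1=M'] -> C0=S, others downsized to S] -> [S,S] (invalidations this op: 0; running total: 2)
Op 6: C0 read [C0 read: already in S, no change] -> [S,S] (invalidations this op: 0; running total: 2)
Op 7: C0 read [C0 read: already in S, no change] -> [S,S] (invalidations this op: 0; running total: 2)
Op 8: C0 read [C0 read: already in S, no change] -> [S,S] (invalidations this op: 0; running total: 2)

Answer: 2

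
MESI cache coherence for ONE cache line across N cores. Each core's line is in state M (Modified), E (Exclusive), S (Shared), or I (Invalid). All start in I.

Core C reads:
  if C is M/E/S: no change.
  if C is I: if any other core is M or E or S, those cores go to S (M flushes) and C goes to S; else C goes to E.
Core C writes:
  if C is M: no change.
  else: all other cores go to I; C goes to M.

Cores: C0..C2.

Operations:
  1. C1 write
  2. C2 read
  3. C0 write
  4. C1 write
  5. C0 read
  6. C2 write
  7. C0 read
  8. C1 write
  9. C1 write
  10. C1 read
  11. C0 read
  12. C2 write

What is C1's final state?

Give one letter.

Answer: I

Derivation:
Op 1: C1 write [C1 write: invalidate none -> C1=M] -> [I,M,I]
Op 2: C2 read [C2 read from I: others=['C1=M'] -> C2=S, others downsized to S] -> [I,S,S]
Op 3: C0 write [C0 write: invalidate ['C1=S', 'C2=S'] -> C0=M] -> [M,I,I]
Op 4: C1 write [C1 write: invalidate ['C0=M'] -> C1=M] -> [I,M,I]
Op 5: C0 read [C0 read from I: others=['C1=M'] -> C0=S, others downsized to S] -> [S,S,I]
Op 6: C2 write [C2 write: invalidate ['C0=S', 'C1=S'] -> C2=M] -> [I,I,M]
Op 7: C0 read [C0 read from I: others=['C2=M'] -> C0=S, others downsized to S] -> [S,I,S]
Op 8: C1 write [C1 write: invalidate ['C0=S', 'C2=S'] -> C1=M] -> [I,M,I]
Op 9: C1 write [C1 write: already M (modified), no change] -> [I,M,I]
Op 10: C1 read [C1 read: already in M, no change] -> [I,M,I]
Op 11: C0 read [C0 read from I: others=['C1=M'] -> C0=S, others downsized to S] -> [S,S,I]
Op 12: C2 write [C2 write: invalidate ['C0=S', 'C1=S'] -> C2=M] -> [I,I,M]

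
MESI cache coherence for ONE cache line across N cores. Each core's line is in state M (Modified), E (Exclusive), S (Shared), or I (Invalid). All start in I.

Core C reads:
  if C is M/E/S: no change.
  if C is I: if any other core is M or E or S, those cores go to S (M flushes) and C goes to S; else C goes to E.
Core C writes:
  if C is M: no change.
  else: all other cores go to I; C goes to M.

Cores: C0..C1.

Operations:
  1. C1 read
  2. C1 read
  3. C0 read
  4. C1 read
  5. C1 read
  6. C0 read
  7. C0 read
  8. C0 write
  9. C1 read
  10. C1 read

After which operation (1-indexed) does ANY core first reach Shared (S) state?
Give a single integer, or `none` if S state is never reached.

Answer: 3

Derivation:
Op 1: C1 read [C1 read from I: no other sharers -> C1=E (exclusive)] -> [I,E]
Op 2: C1 read [C1 read: already in E, no change] -> [I,E]
Op 3: C0 read [C0 read from I: others=['C1=E'] -> C0=S, others downsized to S] -> [S,S]
  -> First S state at op 3; remaining ops need not be traced.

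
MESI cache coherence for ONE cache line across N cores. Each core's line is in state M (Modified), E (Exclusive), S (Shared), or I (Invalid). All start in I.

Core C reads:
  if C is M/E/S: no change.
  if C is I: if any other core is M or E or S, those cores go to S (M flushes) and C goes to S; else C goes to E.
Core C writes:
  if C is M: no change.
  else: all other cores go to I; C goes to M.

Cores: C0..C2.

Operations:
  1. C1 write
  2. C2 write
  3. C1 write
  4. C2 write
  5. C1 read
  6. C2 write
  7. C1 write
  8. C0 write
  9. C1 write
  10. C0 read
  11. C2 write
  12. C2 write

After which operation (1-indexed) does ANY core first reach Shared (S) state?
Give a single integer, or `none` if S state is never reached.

Op 1: C1 write [C1 write: invalidate none -> C1=M] -> [I,M,I]
Op 2: C2 write [C2 write: invalidate ['C1=M'] -> C2=M] -> [I,I,M]
Op 3: C1 write [C1 write: invalidate ['C2=M'] -> C1=M] -> [I,M,I]
Op 4: C2 write [C2 write: invalidate ['C1=M'] -> C2=M] -> [I,I,M]
Op 5: C1 read [C1 read from I: others=['C2=M'] -> C1=S, others downsized to S] -> [I,S,S]
  -> First S state at op 5; remaining ops need not be traced.

Answer: 5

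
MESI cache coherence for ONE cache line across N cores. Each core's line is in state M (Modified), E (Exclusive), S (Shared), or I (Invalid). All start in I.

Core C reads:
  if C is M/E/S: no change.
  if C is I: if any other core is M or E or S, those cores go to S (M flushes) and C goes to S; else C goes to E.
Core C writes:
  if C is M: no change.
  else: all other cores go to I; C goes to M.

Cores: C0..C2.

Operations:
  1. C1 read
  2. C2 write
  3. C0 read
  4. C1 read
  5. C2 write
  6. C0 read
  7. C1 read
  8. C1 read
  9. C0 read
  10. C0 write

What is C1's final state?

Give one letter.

Answer: I

Derivation:
Op 1: C1 read [C1 read from I: no other sharers -> C1=E (exclusive)] -> [I,E,I]
Op 2: C2 write [C2 write: invalidate ['C1=E'] -> C2=M] -> [I,I,M]
Op 3: C0 read [C0 read from I: others=['C2=M'] -> C0=S, others downsized to S] -> [S,I,S]
Op 4: C1 read [C1 read from I: others=['C0=S', 'C2=S'] -> C1=S, others downsized to S] -> [S,S,S]
Op 5: C2 write [C2 write: invalidate ['C0=S', 'C1=S'] -> C2=M] -> [I,I,M]
Op 6: C0 read [C0 read from I: others=['C2=M'] -> C0=S, others downsized to S] -> [S,I,S]
Op 7: C1 read [C1 read from I: others=['C0=S', 'C2=S'] -> C1=S, others downsized to S] -> [S,S,S]
Op 8: C1 read [C1 read: already in S, no change] -> [S,S,S]
Op 9: C0 read [C0 read: already in S, no change] -> [S,S,S]
Op 10: C0 write [C0 write: invalidate ['C1=S', 'C2=S'] -> C0=M] -> [M,I,I]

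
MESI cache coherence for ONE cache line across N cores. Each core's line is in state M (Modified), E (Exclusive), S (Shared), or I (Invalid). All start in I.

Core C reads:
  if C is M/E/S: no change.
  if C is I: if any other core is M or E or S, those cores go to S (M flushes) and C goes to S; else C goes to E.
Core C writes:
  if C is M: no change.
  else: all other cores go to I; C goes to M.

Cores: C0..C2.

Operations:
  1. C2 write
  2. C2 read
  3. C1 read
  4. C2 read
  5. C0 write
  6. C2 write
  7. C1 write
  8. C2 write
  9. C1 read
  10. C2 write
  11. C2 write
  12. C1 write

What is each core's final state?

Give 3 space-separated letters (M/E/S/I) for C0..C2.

Op 1: C2 write [C2 write: invalidate none -> C2=M] -> [I,I,M]
Op 2: C2 read [C2 read: already in M, no change] -> [I,I,M]
Op 3: C1 read [C1 read from I: others=['C2=M'] -> C1=S, others downsized to S] -> [I,S,S]
Op 4: C2 read [C2 read: already in S, no change] -> [I,S,S]
Op 5: C0 write [C0 write: invalidate ['C1=S', 'C2=S'] -> C0=M] -> [M,I,I]
Op 6: C2 write [C2 write: invalidate ['C0=M'] -> C2=M] -> [I,I,M]
Op 7: C1 write [C1 write: invalidate ['C2=M'] -> C1=M] -> [I,M,I]
Op 8: C2 write [C2 write: invalidate ['C1=M'] -> C2=M] -> [I,I,M]
Op 9: C1 read [C1 read from I: others=['C2=M'] -> C1=S, others downsized to S] -> [I,S,S]
Op 10: C2 write [C2 write: invalidate ['C1=S'] -> C2=M] -> [I,I,M]
Op 11: C2 write [C2 write: already M (modified), no change] -> [I,I,M]
Op 12: C1 write [C1 write: invalidate ['C2=M'] -> C1=M] -> [I,M,I]

Answer: I M I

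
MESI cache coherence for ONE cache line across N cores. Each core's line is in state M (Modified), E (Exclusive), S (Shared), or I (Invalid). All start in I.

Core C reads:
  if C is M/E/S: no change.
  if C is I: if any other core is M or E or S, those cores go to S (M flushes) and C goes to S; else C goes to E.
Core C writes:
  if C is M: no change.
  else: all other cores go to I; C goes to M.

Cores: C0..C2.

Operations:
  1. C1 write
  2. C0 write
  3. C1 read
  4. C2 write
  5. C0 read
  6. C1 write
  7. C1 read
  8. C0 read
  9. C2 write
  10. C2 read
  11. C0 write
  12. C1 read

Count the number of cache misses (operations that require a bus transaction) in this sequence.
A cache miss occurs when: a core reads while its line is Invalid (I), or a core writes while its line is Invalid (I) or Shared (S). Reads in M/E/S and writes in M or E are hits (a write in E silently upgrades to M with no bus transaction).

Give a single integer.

Answer: 10

Derivation:
Op 1: C1 write [C1 write: invalidate none -> C1=M] -> [I,M,I] [MISS #1: write from I]
Op 2: C0 write [C0 write: invalidate ['C1=M'] -> C0=M] -> [M,I,I] [MISS #2: write from I]
Op 3: C1 read [C1 read from I: others=['C0=M'] -> C1=S, others downsized to S] -> [S,S,I] [MISS #3: read from I]
Op 4: C2 write [C2 write: invalidate ['C0=S', 'C1=S'] -> C2=M] -> [I,I,M] [MISS #4: write from I]
Op 5: C0 read [C0 read from I: others=['C2=M'] -> C0=S, others downsized to S] -> [S,I,S] [MISS #5: read from I]
Op 6: C1 write [C1 write: invalidate ['C0=S', 'C2=S'] -> C1=M] -> [I,M,I] [MISS #6: write from I]
Op 7: C1 read [C1 read: already in M, no change] -> [I,M,I] [hit: read from M]
Op 8: C0 read [C0 read from I: others=['C1=M'] -> C0=S, others downsized to S] -> [S,S,I] [MISS #7: read from I]
Op 9: C2 write [C2 write: invalidate ['C0=S', 'C1=S'] -> C2=M] -> [I,I,M] [MISS #8: write from I]
Op 10: C2 read [C2 read: already in M, no change] -> [I,I,M] [hit: read from M]
Op 11: C0 write [C0 write: invalidate ['C2=M'] -> C0=M] -> [M,I,I] [MISS #9: write from I]
Op 12: C1 read [C1 read from I: others=['C0=M'] -> C1=S, others downsized to S] -> [S,S,I] [MISS #10: read from I]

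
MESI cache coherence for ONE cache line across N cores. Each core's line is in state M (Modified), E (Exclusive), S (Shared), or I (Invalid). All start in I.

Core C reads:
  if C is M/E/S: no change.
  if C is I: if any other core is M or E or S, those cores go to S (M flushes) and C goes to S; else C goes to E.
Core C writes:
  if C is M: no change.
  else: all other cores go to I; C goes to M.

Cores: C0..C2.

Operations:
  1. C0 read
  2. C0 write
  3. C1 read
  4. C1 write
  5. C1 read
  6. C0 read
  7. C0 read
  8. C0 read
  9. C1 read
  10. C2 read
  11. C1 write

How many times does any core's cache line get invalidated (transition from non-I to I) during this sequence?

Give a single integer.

Answer: 3

Derivation:
Op 1: C0 read [C0 read from I: no other sharers -> C0=E (exclusive)] -> [E,I,I] (invalidations this op: 0; running total: 0)
Op 2: C0 write [C0 write: invalidate none -> C0=M] -> [M,I,I] (invalidations this op: 0; running total: 0)
Op 3: C1 read [C1 read from I: others=['C0=M'] -> C1=S, others downsized to S] -> [S,S,I] (invalidations this op: 0; running total: 0)
Op 4: C1 write [C1 write: invalidate ['C0=S'] -> C1=M] -> [I,M,I] (invalidations this op: 1; running total: 1)
Op 5: C1 read [C1 read: already in M, no change] -> [I,M,I] (invalidations this op: 0; running total: 1)
Op 6: C0 read [C0 read from I: others=['C1=M'] -> C0=S, others downsized to S] -> [S,S,I] (invalidations this op: 0; running total: 1)
Op 7: C0 read [C0 read: already in S, no change] -> [S,S,I] (invalidations this op: 0; running total: 1)
Op 8: C0 read [C0 read: already in S, no change] -> [S,S,I] (invalidations this op: 0; running total: 1)
Op 9: C1 read [C1 read: already in S, no change] -> [S,S,I] (invalidations this op: 0; running total: 1)
Op 10: C2 read [C2 read from I: others=['C0=S', 'C1=S'] -> C2=S, others downsized to S] -> [S,S,S] (invalidations this op: 0; running total: 1)
Op 11: C1 write [C1 write: invalidate ['C0=S', 'C2=S'] -> C1=M] -> [I,M,I] (invalidations this op: 2; running total: 3)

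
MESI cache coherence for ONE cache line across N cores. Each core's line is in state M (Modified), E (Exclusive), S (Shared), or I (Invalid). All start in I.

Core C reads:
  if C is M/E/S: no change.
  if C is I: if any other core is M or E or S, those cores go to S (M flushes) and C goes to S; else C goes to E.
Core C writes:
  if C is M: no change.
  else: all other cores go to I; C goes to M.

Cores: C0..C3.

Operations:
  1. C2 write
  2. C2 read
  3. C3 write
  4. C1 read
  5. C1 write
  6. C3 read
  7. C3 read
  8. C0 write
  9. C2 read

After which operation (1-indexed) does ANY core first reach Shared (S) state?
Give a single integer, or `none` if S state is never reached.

Op 1: C2 write [C2 write: invalidate none -> C2=M] -> [I,I,M,I]
Op 2: C2 read [C2 read: already in M, no change] -> [I,I,M,I]
Op 3: C3 write [C3 write: invalidate ['C2=M'] -> C3=M] -> [I,I,I,M]
Op 4: C1 read [C1 read from I: others=['C3=M'] -> C1=S, others downsized to S] -> [I,S,I,S]
  -> First S state at op 4; remaining ops need not be traced.

Answer: 4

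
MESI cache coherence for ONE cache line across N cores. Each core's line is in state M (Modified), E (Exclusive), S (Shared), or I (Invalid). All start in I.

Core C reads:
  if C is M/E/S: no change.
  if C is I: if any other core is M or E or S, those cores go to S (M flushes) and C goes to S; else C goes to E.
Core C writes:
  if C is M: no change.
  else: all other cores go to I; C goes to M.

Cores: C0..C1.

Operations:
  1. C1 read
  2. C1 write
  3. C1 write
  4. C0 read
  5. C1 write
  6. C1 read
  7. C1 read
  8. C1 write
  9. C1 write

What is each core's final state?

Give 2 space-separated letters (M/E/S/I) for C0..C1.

Answer: I M

Derivation:
Op 1: C1 read [C1 read from I: no other sharers -> C1=E (exclusive)] -> [I,E]
Op 2: C1 write [C1 write: invalidate none -> C1=M] -> [I,M]
Op 3: C1 write [C1 write: already M (modified), no change] -> [I,M]
Op 4: C0 read [C0 read from I: others=['C1=M'] -> C0=S, others downsized to S] -> [S,S]
Op 5: C1 write [C1 write: invalidate ['C0=S'] -> C1=M] -> [I,M]
Op 6: C1 read [C1 read: already in M, no change] -> [I,M]
Op 7: C1 read [C1 read: already in M, no change] -> [I,M]
Op 8: C1 write [C1 write: already M (modified), no change] -> [I,M]
Op 9: C1 write [C1 write: already M (modified), no change] -> [I,M]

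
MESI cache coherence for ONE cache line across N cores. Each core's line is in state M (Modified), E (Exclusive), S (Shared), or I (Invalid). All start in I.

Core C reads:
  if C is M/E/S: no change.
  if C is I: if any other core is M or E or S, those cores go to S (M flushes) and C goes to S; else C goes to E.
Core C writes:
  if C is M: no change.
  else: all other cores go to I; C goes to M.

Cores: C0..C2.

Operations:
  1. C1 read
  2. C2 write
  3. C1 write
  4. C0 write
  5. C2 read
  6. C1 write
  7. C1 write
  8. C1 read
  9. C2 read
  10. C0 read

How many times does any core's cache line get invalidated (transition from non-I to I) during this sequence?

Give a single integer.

Op 1: C1 read [C1 read from I: no other sharers -> C1=E (exclusive)] -> [I,E,I] (invalidations this op: 0; running total: 0)
Op 2: C2 write [C2 write: invalidate ['C1=E'] -> C2=M] -> [I,I,M] (invalidations this op: 1; running total: 1)
Op 3: C1 write [C1 write: invalidate ['C2=M'] -> C1=M] -> [I,M,I] (invalidations this op: 1; running total: 2)
Op 4: C0 write [C0 write: invalidate ['C1=M'] -> C0=M] -> [M,I,I] (invalidations this op: 1; running total: 3)
Op 5: C2 read [C2 read from I: others=['C0=M'] -> C2=S, others downsized to S] -> [S,I,S] (invalidations this op: 0; running total: 3)
Op 6: C1 write [C1 write: invalidate ['C0=S', 'C2=S'] -> C1=M] -> [I,M,I] (invalidations this op: 2; running total: 5)
Op 7: C1 write [C1 write: already M (modified), no change] -> [I,M,I] (invalidations this op: 0; running total: 5)
Op 8: C1 read [C1 read: already in M, no change] -> [I,M,I] (invalidations this op: 0; running total: 5)
Op 9: C2 read [C2 read from I: others=['C1=M'] -> C2=S, others downsized to S] -> [I,S,S] (invalidations this op: 0; running total: 5)
Op 10: C0 read [C0 read from I: others=['C1=S', 'C2=S'] -> C0=S, others downsized to S] -> [S,S,S] (invalidations this op: 0; running total: 5)

Answer: 5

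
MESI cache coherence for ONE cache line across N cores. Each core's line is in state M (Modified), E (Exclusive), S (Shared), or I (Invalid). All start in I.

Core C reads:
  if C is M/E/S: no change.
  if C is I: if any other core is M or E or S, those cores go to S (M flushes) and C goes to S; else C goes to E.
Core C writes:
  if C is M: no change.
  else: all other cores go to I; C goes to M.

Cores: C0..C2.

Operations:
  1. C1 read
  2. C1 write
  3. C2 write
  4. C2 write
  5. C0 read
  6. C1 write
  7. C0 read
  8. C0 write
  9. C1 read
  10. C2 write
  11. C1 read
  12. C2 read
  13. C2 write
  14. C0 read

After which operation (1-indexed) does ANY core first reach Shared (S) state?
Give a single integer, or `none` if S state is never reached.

Op 1: C1 read [C1 read from I: no other sharers -> C1=E (exclusive)] -> [I,E,I]
Op 2: C1 write [C1 write: invalidate none -> C1=M] -> [I,M,I]
Op 3: C2 write [C2 write: invalidate ['C1=M'] -> C2=M] -> [I,I,M]
Op 4: C2 write [C2 write: already M (modified), no change] -> [I,I,M]
Op 5: C0 read [C0 read from I: others=['C2=M'] -> C0=S, others downsized to S] -> [S,I,S]
  -> First S state at op 5; remaining ops need not be traced.

Answer: 5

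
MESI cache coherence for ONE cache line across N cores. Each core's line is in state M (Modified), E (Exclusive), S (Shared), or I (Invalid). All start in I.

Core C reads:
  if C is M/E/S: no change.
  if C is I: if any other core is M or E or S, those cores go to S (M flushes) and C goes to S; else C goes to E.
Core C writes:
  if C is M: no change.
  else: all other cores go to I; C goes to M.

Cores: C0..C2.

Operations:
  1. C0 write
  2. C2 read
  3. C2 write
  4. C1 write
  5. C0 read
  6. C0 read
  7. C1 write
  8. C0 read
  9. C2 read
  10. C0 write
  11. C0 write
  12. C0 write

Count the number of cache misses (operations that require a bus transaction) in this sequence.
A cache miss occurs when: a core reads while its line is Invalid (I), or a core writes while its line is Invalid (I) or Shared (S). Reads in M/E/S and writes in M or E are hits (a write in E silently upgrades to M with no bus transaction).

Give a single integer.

Op 1: C0 write [C0 write: invalidate none -> C0=M] -> [M,I,I] [MISS #1: write from I]
Op 2: C2 read [C2 read from I: others=['C0=M'] -> C2=S, others downsized to S] -> [S,I,S] [MISS #2: read from I]
Op 3: C2 write [C2 write: invalidate ['C0=S'] -> C2=M] -> [I,I,M] [MISS #3: write from S]
Op 4: C1 write [C1 write: invalidate ['C2=M'] -> C1=M] -> [I,M,I] [MISS #4: write from I]
Op 5: C0 read [C0 read from I: others=['C1=M'] -> C0=S, others downsized to S] -> [S,S,I] [MISS #5: read from I]
Op 6: C0 read [C0 read: already in S, no change] -> [S,S,I] [hit: read from S]
Op 7: C1 write [C1 write: invalidate ['C0=S'] -> C1=M] -> [I,M,I] [MISS #6: write from S]
Op 8: C0 read [C0 read from I: others=['C1=M'] -> C0=S, others downsized to S] -> [S,S,I] [MISS #7: read from I]
Op 9: C2 read [C2 read from I: others=['C0=S', 'C1=S'] -> C2=S, others downsized to S] -> [S,S,S] [MISS #8: read from I]
Op 10: C0 write [C0 write: invalidate ['C1=S', 'C2=S'] -> C0=M] -> [M,I,I] [MISS #9: write from S]
Op 11: C0 write [C0 write: already M (modified), no change] -> [M,I,I] [hit: write from M]
Op 12: C0 write [C0 write: already M (modified), no change] -> [M,I,I] [hit: write from M]

Answer: 9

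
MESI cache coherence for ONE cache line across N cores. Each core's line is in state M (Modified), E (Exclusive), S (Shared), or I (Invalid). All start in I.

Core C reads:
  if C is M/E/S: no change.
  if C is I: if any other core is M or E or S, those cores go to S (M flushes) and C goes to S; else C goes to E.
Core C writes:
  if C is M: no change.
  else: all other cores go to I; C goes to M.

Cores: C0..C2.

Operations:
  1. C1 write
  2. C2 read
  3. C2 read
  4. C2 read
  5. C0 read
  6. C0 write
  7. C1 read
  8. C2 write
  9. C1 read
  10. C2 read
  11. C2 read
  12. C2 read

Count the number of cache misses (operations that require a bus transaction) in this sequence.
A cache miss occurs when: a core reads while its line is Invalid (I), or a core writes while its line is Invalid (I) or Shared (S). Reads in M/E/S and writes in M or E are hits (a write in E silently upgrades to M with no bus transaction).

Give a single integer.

Answer: 7

Derivation:
Op 1: C1 write [C1 write: invalidate none -> C1=M] -> [I,M,I] [MISS #1: write from I]
Op 2: C2 read [C2 read from I: others=['C1=M'] -> C2=S, others downsized to S] -> [I,S,S] [MISS #2: read from I]
Op 3: C2 read [C2 read: already in S, no change] -> [I,S,S] [hit: read from S]
Op 4: C2 read [C2 read: already in S, no change] -> [I,S,S] [hit: read from S]
Op 5: C0 read [C0 read from I: others=['C1=S', 'C2=S'] -> C0=S, others downsized to S] -> [S,S,S] [MISS #3: read from I]
Op 6: C0 write [C0 write: invalidate ['C1=S', 'C2=S'] -> C0=M] -> [M,I,I] [MISS #4: write from S]
Op 7: C1 read [C1 read from I: others=['C0=M'] -> C1=S, others downsized to S] -> [S,S,I] [MISS #5: read from I]
Op 8: C2 write [C2 write: invalidate ['C0=S', 'C1=S'] -> C2=M] -> [I,I,M] [MISS #6: write from I]
Op 9: C1 read [C1 read from I: others=['C2=M'] -> C1=S, others downsized to S] -> [I,S,S] [MISS #7: read from I]
Op 10: C2 read [C2 read: already in S, no change] -> [I,S,S] [hit: read from S]
Op 11: C2 read [C2 read: already in S, no change] -> [I,S,S] [hit: read from S]
Op 12: C2 read [C2 read: already in S, no change] -> [I,S,S] [hit: read from S]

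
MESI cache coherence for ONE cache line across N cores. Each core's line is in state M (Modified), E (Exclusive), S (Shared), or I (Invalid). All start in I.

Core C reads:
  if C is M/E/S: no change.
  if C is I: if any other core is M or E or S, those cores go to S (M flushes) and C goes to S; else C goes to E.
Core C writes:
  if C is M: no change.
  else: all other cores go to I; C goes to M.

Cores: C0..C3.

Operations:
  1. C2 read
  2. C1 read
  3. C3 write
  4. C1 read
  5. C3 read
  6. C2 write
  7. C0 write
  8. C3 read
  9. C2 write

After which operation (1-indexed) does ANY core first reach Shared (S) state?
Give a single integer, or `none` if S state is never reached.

Op 1: C2 read [C2 read from I: no other sharers -> C2=E (exclusive)] -> [I,I,E,I]
Op 2: C1 read [C1 read from I: others=['C2=E'] -> C1=S, others downsized to S] -> [I,S,S,I]
  -> First S state at op 2; remaining ops need not be traced.

Answer: 2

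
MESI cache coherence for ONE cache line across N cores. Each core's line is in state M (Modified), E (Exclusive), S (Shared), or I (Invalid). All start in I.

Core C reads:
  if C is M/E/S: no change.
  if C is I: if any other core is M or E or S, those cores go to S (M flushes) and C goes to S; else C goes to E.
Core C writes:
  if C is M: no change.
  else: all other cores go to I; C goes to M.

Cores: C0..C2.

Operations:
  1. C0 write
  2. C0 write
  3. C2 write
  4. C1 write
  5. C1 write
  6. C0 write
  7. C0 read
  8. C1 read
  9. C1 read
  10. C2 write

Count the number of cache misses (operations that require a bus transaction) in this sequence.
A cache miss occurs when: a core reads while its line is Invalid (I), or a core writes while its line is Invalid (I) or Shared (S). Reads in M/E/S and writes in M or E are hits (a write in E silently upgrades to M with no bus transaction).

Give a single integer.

Answer: 6

Derivation:
Op 1: C0 write [C0 write: invalidate none -> C0=M] -> [M,I,I] [MISS #1: write from I]
Op 2: C0 write [C0 write: already M (modified), no change] -> [M,I,I] [hit: write from M]
Op 3: C2 write [C2 write: invalidate ['C0=M'] -> C2=M] -> [I,I,M] [MISS #2: write from I]
Op 4: C1 write [C1 write: invalidate ['C2=M'] -> C1=M] -> [I,M,I] [MISS #3: write from I]
Op 5: C1 write [C1 write: already M (modified), no change] -> [I,M,I] [hit: write from M]
Op 6: C0 write [C0 write: invalidate ['C1=M'] -> C0=M] -> [M,I,I] [MISS #4: write from I]
Op 7: C0 read [C0 read: already in M, no change] -> [M,I,I] [hit: read from M]
Op 8: C1 read [C1 read from I: others=['C0=M'] -> C1=S, others downsized to S] -> [S,S,I] [MISS #5: read from I]
Op 9: C1 read [C1 read: already in S, no change] -> [S,S,I] [hit: read from S]
Op 10: C2 write [C2 write: invalidate ['C0=S', 'C1=S'] -> C2=M] -> [I,I,M] [MISS #6: write from I]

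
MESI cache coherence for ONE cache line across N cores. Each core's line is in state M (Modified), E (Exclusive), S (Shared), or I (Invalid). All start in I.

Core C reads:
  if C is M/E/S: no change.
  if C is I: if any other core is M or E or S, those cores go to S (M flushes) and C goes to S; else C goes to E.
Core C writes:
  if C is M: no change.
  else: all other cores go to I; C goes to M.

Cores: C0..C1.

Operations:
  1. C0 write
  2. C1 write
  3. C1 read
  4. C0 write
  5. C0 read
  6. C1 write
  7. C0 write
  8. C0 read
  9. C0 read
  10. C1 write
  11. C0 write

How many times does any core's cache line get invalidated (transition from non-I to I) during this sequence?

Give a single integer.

Answer: 6

Derivation:
Op 1: C0 write [C0 write: invalidate none -> C0=M] -> [M,I] (invalidations this op: 0; running total: 0)
Op 2: C1 write [C1 write: invalidate ['C0=M'] -> C1=M] -> [I,M] (invalidations this op: 1; running total: 1)
Op 3: C1 read [C1 read: already in M, no change] -> [I,M] (invalidations this op: 0; running total: 1)
Op 4: C0 write [C0 write: invalidate ['C1=M'] -> C0=M] -> [M,I] (invalidations this op: 1; running total: 2)
Op 5: C0 read [C0 read: already in M, no change] -> [M,I] (invalidations this op: 0; running total: 2)
Op 6: C1 write [C1 write: invalidate ['C0=M'] -> C1=M] -> [I,M] (invalidations this op: 1; running total: 3)
Op 7: C0 write [C0 write: invalidate ['C1=M'] -> C0=M] -> [M,I] (invalidations this op: 1; running total: 4)
Op 8: C0 read [C0 read: already in M, no change] -> [M,I] (invalidations this op: 0; running total: 4)
Op 9: C0 read [C0 read: already in M, no change] -> [M,I] (invalidations this op: 0; running total: 4)
Op 10: C1 write [C1 write: invalidate ['C0=M'] -> C1=M] -> [I,M] (invalidations this op: 1; running total: 5)
Op 11: C0 write [C0 write: invalidate ['C1=M'] -> C0=M] -> [M,I] (invalidations this op: 1; running total: 6)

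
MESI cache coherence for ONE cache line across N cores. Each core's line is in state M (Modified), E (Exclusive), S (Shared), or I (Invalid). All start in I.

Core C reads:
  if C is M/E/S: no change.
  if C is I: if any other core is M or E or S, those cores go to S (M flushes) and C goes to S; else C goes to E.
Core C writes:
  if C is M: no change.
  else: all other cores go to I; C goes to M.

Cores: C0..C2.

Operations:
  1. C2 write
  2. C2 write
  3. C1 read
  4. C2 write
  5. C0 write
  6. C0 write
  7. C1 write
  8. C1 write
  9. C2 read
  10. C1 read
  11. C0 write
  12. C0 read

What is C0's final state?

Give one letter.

Op 1: C2 write [C2 write: invalidate none -> C2=M] -> [I,I,M]
Op 2: C2 write [C2 write: already M (modified), no change] -> [I,I,M]
Op 3: C1 read [C1 read from I: others=['C2=M'] -> C1=S, others downsized to S] -> [I,S,S]
Op 4: C2 write [C2 write: invalidate ['C1=S'] -> C2=M] -> [I,I,M]
Op 5: C0 write [C0 write: invalidate ['C2=M'] -> C0=M] -> [M,I,I]
Op 6: C0 write [C0 write: already M (modified), no change] -> [M,I,I]
Op 7: C1 write [C1 write: invalidate ['C0=M'] -> C1=M] -> [I,M,I]
Op 8: C1 write [C1 write: already M (modified), no change] -> [I,M,I]
Op 9: C2 read [C2 read from I: others=['C1=M'] -> C2=S, others downsized to S] -> [I,S,S]
Op 10: C1 read [C1 read: already in S, no change] -> [I,S,S]
Op 11: C0 write [C0 write: invalidate ['C1=S', 'C2=S'] -> C0=M] -> [M,I,I]
Op 12: C0 read [C0 read: already in M, no change] -> [M,I,I]

Answer: M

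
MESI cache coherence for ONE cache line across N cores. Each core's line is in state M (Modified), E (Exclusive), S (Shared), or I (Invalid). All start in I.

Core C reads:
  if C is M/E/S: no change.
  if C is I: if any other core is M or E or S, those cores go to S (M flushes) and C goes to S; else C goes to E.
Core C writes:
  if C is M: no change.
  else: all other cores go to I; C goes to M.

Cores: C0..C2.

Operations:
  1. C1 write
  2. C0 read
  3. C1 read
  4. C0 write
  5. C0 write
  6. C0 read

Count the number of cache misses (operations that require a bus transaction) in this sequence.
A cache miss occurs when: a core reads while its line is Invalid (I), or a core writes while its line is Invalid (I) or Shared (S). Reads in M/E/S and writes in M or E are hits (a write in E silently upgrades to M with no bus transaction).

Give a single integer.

Answer: 3

Derivation:
Op 1: C1 write [C1 write: invalidate none -> C1=M] -> [I,M,I] [MISS #1: write from I]
Op 2: C0 read [C0 read from I: others=['C1=M'] -> C0=S, others downsized to S] -> [S,S,I] [MISS #2: read from I]
Op 3: C1 read [C1 read: already in S, no change] -> [S,S,I] [hit: read from S]
Op 4: C0 write [C0 write: invalidate ['C1=S'] -> C0=M] -> [M,I,I] [MISS #3: write from S]
Op 5: C0 write [C0 write: already M (modified), no change] -> [M,I,I] [hit: write from M]
Op 6: C0 read [C0 read: already in M, no change] -> [M,I,I] [hit: read from M]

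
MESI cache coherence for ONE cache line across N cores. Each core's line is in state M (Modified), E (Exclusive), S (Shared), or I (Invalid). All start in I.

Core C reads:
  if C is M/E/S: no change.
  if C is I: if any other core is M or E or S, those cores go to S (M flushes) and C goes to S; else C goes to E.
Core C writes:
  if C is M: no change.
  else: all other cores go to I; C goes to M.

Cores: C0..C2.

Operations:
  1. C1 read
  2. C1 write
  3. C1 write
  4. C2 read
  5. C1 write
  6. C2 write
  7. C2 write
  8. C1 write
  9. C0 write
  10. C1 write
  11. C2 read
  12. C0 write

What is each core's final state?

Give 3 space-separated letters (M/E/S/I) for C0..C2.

Answer: M I I

Derivation:
Op 1: C1 read [C1 read from I: no other sharers -> C1=E (exclusive)] -> [I,E,I]
Op 2: C1 write [C1 write: invalidate none -> C1=M] -> [I,M,I]
Op 3: C1 write [C1 write: already M (modified), no change] -> [I,M,I]
Op 4: C2 read [C2 read from I: others=['C1=M'] -> C2=S, others downsized to S] -> [I,S,S]
Op 5: C1 write [C1 write: invalidate ['C2=S'] -> C1=M] -> [I,M,I]
Op 6: C2 write [C2 write: invalidate ['C1=M'] -> C2=M] -> [I,I,M]
Op 7: C2 write [C2 write: already M (modified), no change] -> [I,I,M]
Op 8: C1 write [C1 write: invalidate ['C2=M'] -> C1=M] -> [I,M,I]
Op 9: C0 write [C0 write: invalidate ['C1=M'] -> C0=M] -> [M,I,I]
Op 10: C1 write [C1 write: invalidate ['C0=M'] -> C1=M] -> [I,M,I]
Op 11: C2 read [C2 read from I: others=['C1=M'] -> C2=S, others downsized to S] -> [I,S,S]
Op 12: C0 write [C0 write: invalidate ['C1=S', 'C2=S'] -> C0=M] -> [M,I,I]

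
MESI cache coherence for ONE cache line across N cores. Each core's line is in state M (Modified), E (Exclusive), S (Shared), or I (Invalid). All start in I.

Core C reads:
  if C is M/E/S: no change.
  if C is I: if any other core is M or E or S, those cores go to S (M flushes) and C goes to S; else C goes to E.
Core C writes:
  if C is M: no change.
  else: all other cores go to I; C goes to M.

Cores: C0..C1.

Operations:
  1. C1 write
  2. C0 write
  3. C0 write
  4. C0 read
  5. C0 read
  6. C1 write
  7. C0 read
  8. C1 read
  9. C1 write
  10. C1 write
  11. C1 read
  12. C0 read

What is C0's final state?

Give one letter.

Op 1: C1 write [C1 write: invalidate none -> C1=M] -> [I,M]
Op 2: C0 write [C0 write: invalidate ['C1=M'] -> C0=M] -> [M,I]
Op 3: C0 write [C0 write: already M (modified), no change] -> [M,I]
Op 4: C0 read [C0 read: already in M, no change] -> [M,I]
Op 5: C0 read [C0 read: already in M, no change] -> [M,I]
Op 6: C1 write [C1 write: invalidate ['C0=M'] -> C1=M] -> [I,M]
Op 7: C0 read [C0 read from I: others=['C1=M'] -> C0=S, others downsized to S] -> [S,S]
Op 8: C1 read [C1 read: already in S, no change] -> [S,S]
Op 9: C1 write [C1 write: invalidate ['C0=S'] -> C1=M] -> [I,M]
Op 10: C1 write [C1 write: already M (modified), no change] -> [I,M]
Op 11: C1 read [C1 read: already in M, no change] -> [I,M]
Op 12: C0 read [C0 read from I: others=['C1=M'] -> C0=S, others downsized to S] -> [S,S]

Answer: S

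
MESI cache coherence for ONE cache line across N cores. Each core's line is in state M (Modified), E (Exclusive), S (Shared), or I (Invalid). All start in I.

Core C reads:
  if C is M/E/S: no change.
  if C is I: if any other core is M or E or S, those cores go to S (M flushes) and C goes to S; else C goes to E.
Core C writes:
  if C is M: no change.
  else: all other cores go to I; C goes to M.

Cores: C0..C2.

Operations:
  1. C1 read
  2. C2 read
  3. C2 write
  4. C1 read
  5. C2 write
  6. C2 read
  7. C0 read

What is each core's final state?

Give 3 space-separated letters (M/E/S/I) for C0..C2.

Op 1: C1 read [C1 read from I: no other sharers -> C1=E (exclusive)] -> [I,E,I]
Op 2: C2 read [C2 read from I: others=['C1=E'] -> C2=S, others downsized to S] -> [I,S,S]
Op 3: C2 write [C2 write: invalidate ['C1=S'] -> C2=M] -> [I,I,M]
Op 4: C1 read [C1 read from I: others=['C2=M'] -> C1=S, others downsized to S] -> [I,S,S]
Op 5: C2 write [C2 write: invalidate ['C1=S'] -> C2=M] -> [I,I,M]
Op 6: C2 read [C2 read: already in M, no change] -> [I,I,M]
Op 7: C0 read [C0 read from I: others=['C2=M'] -> C0=S, others downsized to S] -> [S,I,S]

Answer: S I S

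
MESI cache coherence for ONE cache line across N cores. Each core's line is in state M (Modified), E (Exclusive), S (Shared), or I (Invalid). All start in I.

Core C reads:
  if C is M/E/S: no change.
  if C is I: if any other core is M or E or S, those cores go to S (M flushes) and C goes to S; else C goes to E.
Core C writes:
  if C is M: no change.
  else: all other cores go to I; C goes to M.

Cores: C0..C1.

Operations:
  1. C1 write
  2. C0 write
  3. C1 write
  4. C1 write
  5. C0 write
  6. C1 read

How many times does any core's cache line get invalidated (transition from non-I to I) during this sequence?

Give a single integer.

Answer: 3

Derivation:
Op 1: C1 write [C1 write: invalidate none -> C1=M] -> [I,M] (invalidations this op: 0; running total: 0)
Op 2: C0 write [C0 write: invalidate ['C1=M'] -> C0=M] -> [M,I] (invalidations this op: 1; running total: 1)
Op 3: C1 write [C1 write: invalidate ['C0=M'] -> C1=M] -> [I,M] (invalidations this op: 1; running total: 2)
Op 4: C1 write [C1 write: already M (modified), no change] -> [I,M] (invalidations this op: 0; running total: 2)
Op 5: C0 write [C0 write: invalidate ['C1=M'] -> C0=M] -> [M,I] (invalidations this op: 1; running total: 3)
Op 6: C1 read [C1 read from I: others=['C0=M'] -> C1=S, others downsized to S] -> [S,S] (invalidations this op: 0; running total: 3)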